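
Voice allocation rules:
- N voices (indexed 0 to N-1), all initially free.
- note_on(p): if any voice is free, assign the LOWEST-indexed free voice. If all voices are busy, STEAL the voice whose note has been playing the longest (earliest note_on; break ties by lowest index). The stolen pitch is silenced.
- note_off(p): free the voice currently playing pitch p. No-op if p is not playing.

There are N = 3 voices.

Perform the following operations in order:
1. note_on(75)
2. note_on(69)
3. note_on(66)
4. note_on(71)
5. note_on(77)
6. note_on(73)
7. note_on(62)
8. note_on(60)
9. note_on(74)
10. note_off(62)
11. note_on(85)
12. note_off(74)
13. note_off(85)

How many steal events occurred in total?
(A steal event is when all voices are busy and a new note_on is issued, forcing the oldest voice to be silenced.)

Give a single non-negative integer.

Op 1: note_on(75): voice 0 is free -> assigned | voices=[75 - -]
Op 2: note_on(69): voice 1 is free -> assigned | voices=[75 69 -]
Op 3: note_on(66): voice 2 is free -> assigned | voices=[75 69 66]
Op 4: note_on(71): all voices busy, STEAL voice 0 (pitch 75, oldest) -> assign | voices=[71 69 66]
Op 5: note_on(77): all voices busy, STEAL voice 1 (pitch 69, oldest) -> assign | voices=[71 77 66]
Op 6: note_on(73): all voices busy, STEAL voice 2 (pitch 66, oldest) -> assign | voices=[71 77 73]
Op 7: note_on(62): all voices busy, STEAL voice 0 (pitch 71, oldest) -> assign | voices=[62 77 73]
Op 8: note_on(60): all voices busy, STEAL voice 1 (pitch 77, oldest) -> assign | voices=[62 60 73]
Op 9: note_on(74): all voices busy, STEAL voice 2 (pitch 73, oldest) -> assign | voices=[62 60 74]
Op 10: note_off(62): free voice 0 | voices=[- 60 74]
Op 11: note_on(85): voice 0 is free -> assigned | voices=[85 60 74]
Op 12: note_off(74): free voice 2 | voices=[85 60 -]
Op 13: note_off(85): free voice 0 | voices=[- 60 -]

Answer: 6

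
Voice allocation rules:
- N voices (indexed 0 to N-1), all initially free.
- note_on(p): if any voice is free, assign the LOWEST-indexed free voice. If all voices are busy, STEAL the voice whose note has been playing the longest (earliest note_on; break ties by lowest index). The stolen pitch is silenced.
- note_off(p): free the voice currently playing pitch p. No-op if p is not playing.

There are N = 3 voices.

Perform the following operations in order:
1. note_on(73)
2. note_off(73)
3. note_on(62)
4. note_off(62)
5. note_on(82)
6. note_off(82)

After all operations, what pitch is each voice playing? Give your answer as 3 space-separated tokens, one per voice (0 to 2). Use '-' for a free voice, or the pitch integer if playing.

Op 1: note_on(73): voice 0 is free -> assigned | voices=[73 - -]
Op 2: note_off(73): free voice 0 | voices=[- - -]
Op 3: note_on(62): voice 0 is free -> assigned | voices=[62 - -]
Op 4: note_off(62): free voice 0 | voices=[- - -]
Op 5: note_on(82): voice 0 is free -> assigned | voices=[82 - -]
Op 6: note_off(82): free voice 0 | voices=[- - -]

Answer: - - -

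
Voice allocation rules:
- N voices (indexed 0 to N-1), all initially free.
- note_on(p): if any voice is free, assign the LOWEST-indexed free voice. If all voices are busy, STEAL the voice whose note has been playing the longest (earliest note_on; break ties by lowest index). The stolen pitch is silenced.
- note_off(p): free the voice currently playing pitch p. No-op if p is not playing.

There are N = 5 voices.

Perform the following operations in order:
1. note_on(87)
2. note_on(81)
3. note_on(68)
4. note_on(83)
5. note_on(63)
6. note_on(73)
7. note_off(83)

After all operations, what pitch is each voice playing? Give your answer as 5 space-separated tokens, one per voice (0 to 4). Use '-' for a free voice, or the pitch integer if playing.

Op 1: note_on(87): voice 0 is free -> assigned | voices=[87 - - - -]
Op 2: note_on(81): voice 1 is free -> assigned | voices=[87 81 - - -]
Op 3: note_on(68): voice 2 is free -> assigned | voices=[87 81 68 - -]
Op 4: note_on(83): voice 3 is free -> assigned | voices=[87 81 68 83 -]
Op 5: note_on(63): voice 4 is free -> assigned | voices=[87 81 68 83 63]
Op 6: note_on(73): all voices busy, STEAL voice 0 (pitch 87, oldest) -> assign | voices=[73 81 68 83 63]
Op 7: note_off(83): free voice 3 | voices=[73 81 68 - 63]

Answer: 73 81 68 - 63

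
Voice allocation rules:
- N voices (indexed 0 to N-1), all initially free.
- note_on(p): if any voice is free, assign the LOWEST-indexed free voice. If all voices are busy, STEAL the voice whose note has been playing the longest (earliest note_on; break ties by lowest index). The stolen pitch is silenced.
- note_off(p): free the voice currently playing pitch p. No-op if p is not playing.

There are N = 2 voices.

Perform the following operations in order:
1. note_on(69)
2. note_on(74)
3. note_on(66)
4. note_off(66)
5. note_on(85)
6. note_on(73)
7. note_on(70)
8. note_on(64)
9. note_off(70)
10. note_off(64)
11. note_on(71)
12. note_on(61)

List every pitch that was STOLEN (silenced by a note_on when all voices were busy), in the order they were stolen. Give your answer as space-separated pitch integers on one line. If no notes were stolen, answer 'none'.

Answer: 69 74 85 73

Derivation:
Op 1: note_on(69): voice 0 is free -> assigned | voices=[69 -]
Op 2: note_on(74): voice 1 is free -> assigned | voices=[69 74]
Op 3: note_on(66): all voices busy, STEAL voice 0 (pitch 69, oldest) -> assign | voices=[66 74]
Op 4: note_off(66): free voice 0 | voices=[- 74]
Op 5: note_on(85): voice 0 is free -> assigned | voices=[85 74]
Op 6: note_on(73): all voices busy, STEAL voice 1 (pitch 74, oldest) -> assign | voices=[85 73]
Op 7: note_on(70): all voices busy, STEAL voice 0 (pitch 85, oldest) -> assign | voices=[70 73]
Op 8: note_on(64): all voices busy, STEAL voice 1 (pitch 73, oldest) -> assign | voices=[70 64]
Op 9: note_off(70): free voice 0 | voices=[- 64]
Op 10: note_off(64): free voice 1 | voices=[- -]
Op 11: note_on(71): voice 0 is free -> assigned | voices=[71 -]
Op 12: note_on(61): voice 1 is free -> assigned | voices=[71 61]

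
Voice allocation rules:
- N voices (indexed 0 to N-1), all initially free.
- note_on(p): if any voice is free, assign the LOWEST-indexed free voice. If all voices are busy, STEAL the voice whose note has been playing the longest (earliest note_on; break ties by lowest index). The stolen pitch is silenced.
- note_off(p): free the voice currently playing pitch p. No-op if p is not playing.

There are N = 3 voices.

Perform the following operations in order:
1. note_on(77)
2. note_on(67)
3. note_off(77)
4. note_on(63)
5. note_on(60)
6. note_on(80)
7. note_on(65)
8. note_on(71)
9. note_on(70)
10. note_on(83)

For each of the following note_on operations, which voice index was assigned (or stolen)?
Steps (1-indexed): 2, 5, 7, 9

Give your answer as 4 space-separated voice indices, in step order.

Answer: 1 2 0 1

Derivation:
Op 1: note_on(77): voice 0 is free -> assigned | voices=[77 - -]
Op 2: note_on(67): voice 1 is free -> assigned | voices=[77 67 -]
Op 3: note_off(77): free voice 0 | voices=[- 67 -]
Op 4: note_on(63): voice 0 is free -> assigned | voices=[63 67 -]
Op 5: note_on(60): voice 2 is free -> assigned | voices=[63 67 60]
Op 6: note_on(80): all voices busy, STEAL voice 1 (pitch 67, oldest) -> assign | voices=[63 80 60]
Op 7: note_on(65): all voices busy, STEAL voice 0 (pitch 63, oldest) -> assign | voices=[65 80 60]
Op 8: note_on(71): all voices busy, STEAL voice 2 (pitch 60, oldest) -> assign | voices=[65 80 71]
Op 9: note_on(70): all voices busy, STEAL voice 1 (pitch 80, oldest) -> assign | voices=[65 70 71]
Op 10: note_on(83): all voices busy, STEAL voice 0 (pitch 65, oldest) -> assign | voices=[83 70 71]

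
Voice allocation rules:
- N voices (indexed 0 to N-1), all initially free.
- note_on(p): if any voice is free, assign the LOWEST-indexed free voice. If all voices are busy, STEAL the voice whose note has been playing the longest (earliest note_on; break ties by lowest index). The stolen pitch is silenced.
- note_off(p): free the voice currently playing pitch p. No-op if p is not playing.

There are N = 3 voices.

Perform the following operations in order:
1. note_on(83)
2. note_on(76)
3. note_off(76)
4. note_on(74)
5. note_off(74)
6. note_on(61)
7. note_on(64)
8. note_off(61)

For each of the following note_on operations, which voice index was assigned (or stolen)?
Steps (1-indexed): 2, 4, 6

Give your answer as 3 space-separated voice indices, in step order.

Op 1: note_on(83): voice 0 is free -> assigned | voices=[83 - -]
Op 2: note_on(76): voice 1 is free -> assigned | voices=[83 76 -]
Op 3: note_off(76): free voice 1 | voices=[83 - -]
Op 4: note_on(74): voice 1 is free -> assigned | voices=[83 74 -]
Op 5: note_off(74): free voice 1 | voices=[83 - -]
Op 6: note_on(61): voice 1 is free -> assigned | voices=[83 61 -]
Op 7: note_on(64): voice 2 is free -> assigned | voices=[83 61 64]
Op 8: note_off(61): free voice 1 | voices=[83 - 64]

Answer: 1 1 1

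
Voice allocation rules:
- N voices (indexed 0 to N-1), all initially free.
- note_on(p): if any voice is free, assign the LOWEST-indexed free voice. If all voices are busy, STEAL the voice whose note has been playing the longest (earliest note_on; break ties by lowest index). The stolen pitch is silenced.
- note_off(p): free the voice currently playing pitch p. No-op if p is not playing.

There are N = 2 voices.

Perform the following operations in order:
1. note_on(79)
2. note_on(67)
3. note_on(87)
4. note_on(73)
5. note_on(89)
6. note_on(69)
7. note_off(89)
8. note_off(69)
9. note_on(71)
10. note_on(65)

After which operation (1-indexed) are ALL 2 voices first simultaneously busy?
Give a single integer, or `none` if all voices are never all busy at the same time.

Answer: 2

Derivation:
Op 1: note_on(79): voice 0 is free -> assigned | voices=[79 -]
Op 2: note_on(67): voice 1 is free -> assigned | voices=[79 67]
Op 3: note_on(87): all voices busy, STEAL voice 0 (pitch 79, oldest) -> assign | voices=[87 67]
Op 4: note_on(73): all voices busy, STEAL voice 1 (pitch 67, oldest) -> assign | voices=[87 73]
Op 5: note_on(89): all voices busy, STEAL voice 0 (pitch 87, oldest) -> assign | voices=[89 73]
Op 6: note_on(69): all voices busy, STEAL voice 1 (pitch 73, oldest) -> assign | voices=[89 69]
Op 7: note_off(89): free voice 0 | voices=[- 69]
Op 8: note_off(69): free voice 1 | voices=[- -]
Op 9: note_on(71): voice 0 is free -> assigned | voices=[71 -]
Op 10: note_on(65): voice 1 is free -> assigned | voices=[71 65]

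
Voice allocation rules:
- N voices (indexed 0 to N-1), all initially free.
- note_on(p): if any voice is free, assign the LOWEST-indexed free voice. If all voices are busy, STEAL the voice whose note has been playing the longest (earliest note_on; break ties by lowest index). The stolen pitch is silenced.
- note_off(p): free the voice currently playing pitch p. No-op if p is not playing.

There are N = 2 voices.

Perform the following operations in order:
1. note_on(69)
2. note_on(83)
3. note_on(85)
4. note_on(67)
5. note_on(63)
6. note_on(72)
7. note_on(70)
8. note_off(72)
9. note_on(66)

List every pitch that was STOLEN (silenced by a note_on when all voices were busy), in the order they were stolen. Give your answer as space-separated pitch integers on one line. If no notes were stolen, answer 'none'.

Op 1: note_on(69): voice 0 is free -> assigned | voices=[69 -]
Op 2: note_on(83): voice 1 is free -> assigned | voices=[69 83]
Op 3: note_on(85): all voices busy, STEAL voice 0 (pitch 69, oldest) -> assign | voices=[85 83]
Op 4: note_on(67): all voices busy, STEAL voice 1 (pitch 83, oldest) -> assign | voices=[85 67]
Op 5: note_on(63): all voices busy, STEAL voice 0 (pitch 85, oldest) -> assign | voices=[63 67]
Op 6: note_on(72): all voices busy, STEAL voice 1 (pitch 67, oldest) -> assign | voices=[63 72]
Op 7: note_on(70): all voices busy, STEAL voice 0 (pitch 63, oldest) -> assign | voices=[70 72]
Op 8: note_off(72): free voice 1 | voices=[70 -]
Op 9: note_on(66): voice 1 is free -> assigned | voices=[70 66]

Answer: 69 83 85 67 63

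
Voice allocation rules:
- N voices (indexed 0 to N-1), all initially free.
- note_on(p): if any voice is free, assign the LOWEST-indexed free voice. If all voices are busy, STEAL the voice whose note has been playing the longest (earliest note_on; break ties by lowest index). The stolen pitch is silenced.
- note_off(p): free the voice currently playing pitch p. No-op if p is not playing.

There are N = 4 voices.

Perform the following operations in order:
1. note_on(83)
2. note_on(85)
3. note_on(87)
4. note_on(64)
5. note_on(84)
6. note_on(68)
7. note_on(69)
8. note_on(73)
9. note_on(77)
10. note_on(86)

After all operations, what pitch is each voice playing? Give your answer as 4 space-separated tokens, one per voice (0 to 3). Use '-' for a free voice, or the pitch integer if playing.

Op 1: note_on(83): voice 0 is free -> assigned | voices=[83 - - -]
Op 2: note_on(85): voice 1 is free -> assigned | voices=[83 85 - -]
Op 3: note_on(87): voice 2 is free -> assigned | voices=[83 85 87 -]
Op 4: note_on(64): voice 3 is free -> assigned | voices=[83 85 87 64]
Op 5: note_on(84): all voices busy, STEAL voice 0 (pitch 83, oldest) -> assign | voices=[84 85 87 64]
Op 6: note_on(68): all voices busy, STEAL voice 1 (pitch 85, oldest) -> assign | voices=[84 68 87 64]
Op 7: note_on(69): all voices busy, STEAL voice 2 (pitch 87, oldest) -> assign | voices=[84 68 69 64]
Op 8: note_on(73): all voices busy, STEAL voice 3 (pitch 64, oldest) -> assign | voices=[84 68 69 73]
Op 9: note_on(77): all voices busy, STEAL voice 0 (pitch 84, oldest) -> assign | voices=[77 68 69 73]
Op 10: note_on(86): all voices busy, STEAL voice 1 (pitch 68, oldest) -> assign | voices=[77 86 69 73]

Answer: 77 86 69 73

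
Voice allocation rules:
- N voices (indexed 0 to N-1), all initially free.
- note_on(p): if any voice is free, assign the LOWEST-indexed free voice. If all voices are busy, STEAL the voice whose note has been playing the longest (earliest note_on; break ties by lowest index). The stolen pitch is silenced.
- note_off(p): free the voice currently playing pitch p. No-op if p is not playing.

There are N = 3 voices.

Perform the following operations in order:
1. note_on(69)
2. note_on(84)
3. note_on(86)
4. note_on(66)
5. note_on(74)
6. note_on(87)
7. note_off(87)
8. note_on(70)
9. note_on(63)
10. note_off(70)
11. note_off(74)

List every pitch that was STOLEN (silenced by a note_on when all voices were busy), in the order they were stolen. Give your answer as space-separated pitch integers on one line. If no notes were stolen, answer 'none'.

Answer: 69 84 86 66

Derivation:
Op 1: note_on(69): voice 0 is free -> assigned | voices=[69 - -]
Op 2: note_on(84): voice 1 is free -> assigned | voices=[69 84 -]
Op 3: note_on(86): voice 2 is free -> assigned | voices=[69 84 86]
Op 4: note_on(66): all voices busy, STEAL voice 0 (pitch 69, oldest) -> assign | voices=[66 84 86]
Op 5: note_on(74): all voices busy, STEAL voice 1 (pitch 84, oldest) -> assign | voices=[66 74 86]
Op 6: note_on(87): all voices busy, STEAL voice 2 (pitch 86, oldest) -> assign | voices=[66 74 87]
Op 7: note_off(87): free voice 2 | voices=[66 74 -]
Op 8: note_on(70): voice 2 is free -> assigned | voices=[66 74 70]
Op 9: note_on(63): all voices busy, STEAL voice 0 (pitch 66, oldest) -> assign | voices=[63 74 70]
Op 10: note_off(70): free voice 2 | voices=[63 74 -]
Op 11: note_off(74): free voice 1 | voices=[63 - -]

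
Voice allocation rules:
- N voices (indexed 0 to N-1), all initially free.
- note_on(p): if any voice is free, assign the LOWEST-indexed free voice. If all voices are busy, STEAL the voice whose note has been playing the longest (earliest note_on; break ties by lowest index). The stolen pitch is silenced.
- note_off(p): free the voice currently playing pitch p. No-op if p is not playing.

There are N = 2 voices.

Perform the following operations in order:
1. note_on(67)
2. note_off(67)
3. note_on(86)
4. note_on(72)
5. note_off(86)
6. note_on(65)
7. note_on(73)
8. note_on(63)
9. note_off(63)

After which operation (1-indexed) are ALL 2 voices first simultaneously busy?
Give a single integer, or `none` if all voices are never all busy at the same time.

Answer: 4

Derivation:
Op 1: note_on(67): voice 0 is free -> assigned | voices=[67 -]
Op 2: note_off(67): free voice 0 | voices=[- -]
Op 3: note_on(86): voice 0 is free -> assigned | voices=[86 -]
Op 4: note_on(72): voice 1 is free -> assigned | voices=[86 72]
Op 5: note_off(86): free voice 0 | voices=[- 72]
Op 6: note_on(65): voice 0 is free -> assigned | voices=[65 72]
Op 7: note_on(73): all voices busy, STEAL voice 1 (pitch 72, oldest) -> assign | voices=[65 73]
Op 8: note_on(63): all voices busy, STEAL voice 0 (pitch 65, oldest) -> assign | voices=[63 73]
Op 9: note_off(63): free voice 0 | voices=[- 73]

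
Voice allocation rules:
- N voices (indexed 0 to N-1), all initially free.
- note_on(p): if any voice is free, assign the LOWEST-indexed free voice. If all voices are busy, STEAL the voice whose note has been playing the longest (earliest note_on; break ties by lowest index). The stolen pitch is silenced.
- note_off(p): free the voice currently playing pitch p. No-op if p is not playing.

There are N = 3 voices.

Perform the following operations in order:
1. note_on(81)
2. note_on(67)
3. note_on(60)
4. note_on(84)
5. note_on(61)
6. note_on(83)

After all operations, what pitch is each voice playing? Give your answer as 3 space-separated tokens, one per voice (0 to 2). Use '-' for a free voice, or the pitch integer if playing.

Op 1: note_on(81): voice 0 is free -> assigned | voices=[81 - -]
Op 2: note_on(67): voice 1 is free -> assigned | voices=[81 67 -]
Op 3: note_on(60): voice 2 is free -> assigned | voices=[81 67 60]
Op 4: note_on(84): all voices busy, STEAL voice 0 (pitch 81, oldest) -> assign | voices=[84 67 60]
Op 5: note_on(61): all voices busy, STEAL voice 1 (pitch 67, oldest) -> assign | voices=[84 61 60]
Op 6: note_on(83): all voices busy, STEAL voice 2 (pitch 60, oldest) -> assign | voices=[84 61 83]

Answer: 84 61 83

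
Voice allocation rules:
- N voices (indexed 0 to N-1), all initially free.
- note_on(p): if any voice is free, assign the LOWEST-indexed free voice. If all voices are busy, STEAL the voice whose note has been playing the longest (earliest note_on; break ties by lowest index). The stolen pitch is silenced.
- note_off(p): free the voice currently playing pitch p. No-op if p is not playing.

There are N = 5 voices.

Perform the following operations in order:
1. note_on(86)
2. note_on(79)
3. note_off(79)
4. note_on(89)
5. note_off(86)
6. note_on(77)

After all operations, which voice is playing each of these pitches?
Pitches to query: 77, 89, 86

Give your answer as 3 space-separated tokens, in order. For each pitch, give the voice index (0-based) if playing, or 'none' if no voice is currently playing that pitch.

Op 1: note_on(86): voice 0 is free -> assigned | voices=[86 - - - -]
Op 2: note_on(79): voice 1 is free -> assigned | voices=[86 79 - - -]
Op 3: note_off(79): free voice 1 | voices=[86 - - - -]
Op 4: note_on(89): voice 1 is free -> assigned | voices=[86 89 - - -]
Op 5: note_off(86): free voice 0 | voices=[- 89 - - -]
Op 6: note_on(77): voice 0 is free -> assigned | voices=[77 89 - - -]

Answer: 0 1 none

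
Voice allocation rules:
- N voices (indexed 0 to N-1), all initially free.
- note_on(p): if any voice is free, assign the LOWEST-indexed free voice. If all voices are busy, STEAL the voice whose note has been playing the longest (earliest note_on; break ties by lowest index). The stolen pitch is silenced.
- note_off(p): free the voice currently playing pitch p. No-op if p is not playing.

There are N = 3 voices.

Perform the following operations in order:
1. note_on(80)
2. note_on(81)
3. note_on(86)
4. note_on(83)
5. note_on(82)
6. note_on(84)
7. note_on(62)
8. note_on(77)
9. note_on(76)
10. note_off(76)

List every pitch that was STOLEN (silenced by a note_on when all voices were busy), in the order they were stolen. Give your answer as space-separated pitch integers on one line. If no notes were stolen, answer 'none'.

Op 1: note_on(80): voice 0 is free -> assigned | voices=[80 - -]
Op 2: note_on(81): voice 1 is free -> assigned | voices=[80 81 -]
Op 3: note_on(86): voice 2 is free -> assigned | voices=[80 81 86]
Op 4: note_on(83): all voices busy, STEAL voice 0 (pitch 80, oldest) -> assign | voices=[83 81 86]
Op 5: note_on(82): all voices busy, STEAL voice 1 (pitch 81, oldest) -> assign | voices=[83 82 86]
Op 6: note_on(84): all voices busy, STEAL voice 2 (pitch 86, oldest) -> assign | voices=[83 82 84]
Op 7: note_on(62): all voices busy, STEAL voice 0 (pitch 83, oldest) -> assign | voices=[62 82 84]
Op 8: note_on(77): all voices busy, STEAL voice 1 (pitch 82, oldest) -> assign | voices=[62 77 84]
Op 9: note_on(76): all voices busy, STEAL voice 2 (pitch 84, oldest) -> assign | voices=[62 77 76]
Op 10: note_off(76): free voice 2 | voices=[62 77 -]

Answer: 80 81 86 83 82 84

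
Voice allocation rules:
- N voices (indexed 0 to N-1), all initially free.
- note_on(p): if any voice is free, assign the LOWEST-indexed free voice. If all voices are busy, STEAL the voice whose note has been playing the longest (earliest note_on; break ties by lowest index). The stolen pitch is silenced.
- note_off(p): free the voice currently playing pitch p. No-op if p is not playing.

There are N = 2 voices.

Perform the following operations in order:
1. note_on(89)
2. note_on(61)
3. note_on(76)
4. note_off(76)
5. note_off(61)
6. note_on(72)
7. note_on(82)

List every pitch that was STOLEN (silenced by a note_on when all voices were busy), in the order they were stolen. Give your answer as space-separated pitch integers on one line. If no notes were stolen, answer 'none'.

Op 1: note_on(89): voice 0 is free -> assigned | voices=[89 -]
Op 2: note_on(61): voice 1 is free -> assigned | voices=[89 61]
Op 3: note_on(76): all voices busy, STEAL voice 0 (pitch 89, oldest) -> assign | voices=[76 61]
Op 4: note_off(76): free voice 0 | voices=[- 61]
Op 5: note_off(61): free voice 1 | voices=[- -]
Op 6: note_on(72): voice 0 is free -> assigned | voices=[72 -]
Op 7: note_on(82): voice 1 is free -> assigned | voices=[72 82]

Answer: 89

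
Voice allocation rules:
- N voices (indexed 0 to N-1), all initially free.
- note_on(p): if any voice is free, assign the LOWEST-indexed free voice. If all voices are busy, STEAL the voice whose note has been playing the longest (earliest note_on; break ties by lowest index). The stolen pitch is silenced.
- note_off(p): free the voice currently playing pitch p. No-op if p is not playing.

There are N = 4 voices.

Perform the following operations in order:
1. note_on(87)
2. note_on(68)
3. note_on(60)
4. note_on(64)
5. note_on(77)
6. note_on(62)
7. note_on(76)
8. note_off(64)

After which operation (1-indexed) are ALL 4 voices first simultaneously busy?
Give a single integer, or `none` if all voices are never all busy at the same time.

Op 1: note_on(87): voice 0 is free -> assigned | voices=[87 - - -]
Op 2: note_on(68): voice 1 is free -> assigned | voices=[87 68 - -]
Op 3: note_on(60): voice 2 is free -> assigned | voices=[87 68 60 -]
Op 4: note_on(64): voice 3 is free -> assigned | voices=[87 68 60 64]
Op 5: note_on(77): all voices busy, STEAL voice 0 (pitch 87, oldest) -> assign | voices=[77 68 60 64]
Op 6: note_on(62): all voices busy, STEAL voice 1 (pitch 68, oldest) -> assign | voices=[77 62 60 64]
Op 7: note_on(76): all voices busy, STEAL voice 2 (pitch 60, oldest) -> assign | voices=[77 62 76 64]
Op 8: note_off(64): free voice 3 | voices=[77 62 76 -]

Answer: 4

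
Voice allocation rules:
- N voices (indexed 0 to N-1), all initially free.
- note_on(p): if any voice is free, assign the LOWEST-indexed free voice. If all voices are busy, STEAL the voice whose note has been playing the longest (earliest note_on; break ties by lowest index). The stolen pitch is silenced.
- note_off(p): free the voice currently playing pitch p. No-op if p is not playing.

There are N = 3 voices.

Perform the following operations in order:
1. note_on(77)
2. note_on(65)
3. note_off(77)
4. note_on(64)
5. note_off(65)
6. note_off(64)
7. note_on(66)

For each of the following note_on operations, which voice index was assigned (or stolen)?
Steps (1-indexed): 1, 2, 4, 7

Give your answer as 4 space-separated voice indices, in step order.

Op 1: note_on(77): voice 0 is free -> assigned | voices=[77 - -]
Op 2: note_on(65): voice 1 is free -> assigned | voices=[77 65 -]
Op 3: note_off(77): free voice 0 | voices=[- 65 -]
Op 4: note_on(64): voice 0 is free -> assigned | voices=[64 65 -]
Op 5: note_off(65): free voice 1 | voices=[64 - -]
Op 6: note_off(64): free voice 0 | voices=[- - -]
Op 7: note_on(66): voice 0 is free -> assigned | voices=[66 - -]

Answer: 0 1 0 0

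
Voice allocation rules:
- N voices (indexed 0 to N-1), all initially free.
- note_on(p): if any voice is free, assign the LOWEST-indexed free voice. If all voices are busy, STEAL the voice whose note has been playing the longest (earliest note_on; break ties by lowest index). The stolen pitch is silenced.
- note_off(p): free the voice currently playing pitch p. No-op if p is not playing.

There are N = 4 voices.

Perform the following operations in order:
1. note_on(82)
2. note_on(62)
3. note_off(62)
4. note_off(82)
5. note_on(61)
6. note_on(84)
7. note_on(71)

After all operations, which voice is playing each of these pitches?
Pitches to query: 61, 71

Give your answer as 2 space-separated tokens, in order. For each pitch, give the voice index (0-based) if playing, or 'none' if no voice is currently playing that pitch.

Answer: 0 2

Derivation:
Op 1: note_on(82): voice 0 is free -> assigned | voices=[82 - - -]
Op 2: note_on(62): voice 1 is free -> assigned | voices=[82 62 - -]
Op 3: note_off(62): free voice 1 | voices=[82 - - -]
Op 4: note_off(82): free voice 0 | voices=[- - - -]
Op 5: note_on(61): voice 0 is free -> assigned | voices=[61 - - -]
Op 6: note_on(84): voice 1 is free -> assigned | voices=[61 84 - -]
Op 7: note_on(71): voice 2 is free -> assigned | voices=[61 84 71 -]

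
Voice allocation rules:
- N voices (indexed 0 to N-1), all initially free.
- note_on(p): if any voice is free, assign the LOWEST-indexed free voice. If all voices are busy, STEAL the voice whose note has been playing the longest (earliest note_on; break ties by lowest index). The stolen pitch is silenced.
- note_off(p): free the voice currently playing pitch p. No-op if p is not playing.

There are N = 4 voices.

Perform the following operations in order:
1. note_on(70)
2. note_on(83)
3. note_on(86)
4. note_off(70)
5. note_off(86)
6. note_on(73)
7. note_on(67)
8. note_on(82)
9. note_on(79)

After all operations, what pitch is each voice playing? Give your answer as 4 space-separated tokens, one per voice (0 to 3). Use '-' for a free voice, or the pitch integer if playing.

Op 1: note_on(70): voice 0 is free -> assigned | voices=[70 - - -]
Op 2: note_on(83): voice 1 is free -> assigned | voices=[70 83 - -]
Op 3: note_on(86): voice 2 is free -> assigned | voices=[70 83 86 -]
Op 4: note_off(70): free voice 0 | voices=[- 83 86 -]
Op 5: note_off(86): free voice 2 | voices=[- 83 - -]
Op 6: note_on(73): voice 0 is free -> assigned | voices=[73 83 - -]
Op 7: note_on(67): voice 2 is free -> assigned | voices=[73 83 67 -]
Op 8: note_on(82): voice 3 is free -> assigned | voices=[73 83 67 82]
Op 9: note_on(79): all voices busy, STEAL voice 1 (pitch 83, oldest) -> assign | voices=[73 79 67 82]

Answer: 73 79 67 82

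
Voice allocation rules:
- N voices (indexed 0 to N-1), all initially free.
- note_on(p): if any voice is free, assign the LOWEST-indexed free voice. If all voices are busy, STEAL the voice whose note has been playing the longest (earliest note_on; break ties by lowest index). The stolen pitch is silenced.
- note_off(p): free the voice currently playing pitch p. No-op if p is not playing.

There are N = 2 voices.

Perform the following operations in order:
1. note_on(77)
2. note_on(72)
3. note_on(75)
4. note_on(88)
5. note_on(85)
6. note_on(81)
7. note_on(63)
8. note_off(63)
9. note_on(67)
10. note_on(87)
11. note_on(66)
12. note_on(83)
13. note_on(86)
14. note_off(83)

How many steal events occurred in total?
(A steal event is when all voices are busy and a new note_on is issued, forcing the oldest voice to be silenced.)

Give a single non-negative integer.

Op 1: note_on(77): voice 0 is free -> assigned | voices=[77 -]
Op 2: note_on(72): voice 1 is free -> assigned | voices=[77 72]
Op 3: note_on(75): all voices busy, STEAL voice 0 (pitch 77, oldest) -> assign | voices=[75 72]
Op 4: note_on(88): all voices busy, STEAL voice 1 (pitch 72, oldest) -> assign | voices=[75 88]
Op 5: note_on(85): all voices busy, STEAL voice 0 (pitch 75, oldest) -> assign | voices=[85 88]
Op 6: note_on(81): all voices busy, STEAL voice 1 (pitch 88, oldest) -> assign | voices=[85 81]
Op 7: note_on(63): all voices busy, STEAL voice 0 (pitch 85, oldest) -> assign | voices=[63 81]
Op 8: note_off(63): free voice 0 | voices=[- 81]
Op 9: note_on(67): voice 0 is free -> assigned | voices=[67 81]
Op 10: note_on(87): all voices busy, STEAL voice 1 (pitch 81, oldest) -> assign | voices=[67 87]
Op 11: note_on(66): all voices busy, STEAL voice 0 (pitch 67, oldest) -> assign | voices=[66 87]
Op 12: note_on(83): all voices busy, STEAL voice 1 (pitch 87, oldest) -> assign | voices=[66 83]
Op 13: note_on(86): all voices busy, STEAL voice 0 (pitch 66, oldest) -> assign | voices=[86 83]
Op 14: note_off(83): free voice 1 | voices=[86 -]

Answer: 9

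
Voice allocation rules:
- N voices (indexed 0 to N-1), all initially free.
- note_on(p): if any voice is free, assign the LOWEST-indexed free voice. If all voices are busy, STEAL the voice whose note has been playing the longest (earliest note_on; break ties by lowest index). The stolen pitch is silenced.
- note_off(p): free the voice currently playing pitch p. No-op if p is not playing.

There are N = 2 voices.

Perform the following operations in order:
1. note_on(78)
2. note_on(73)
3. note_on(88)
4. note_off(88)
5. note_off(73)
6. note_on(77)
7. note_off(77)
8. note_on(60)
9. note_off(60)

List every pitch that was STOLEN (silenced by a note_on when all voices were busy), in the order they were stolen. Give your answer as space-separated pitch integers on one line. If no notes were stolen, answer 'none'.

Answer: 78

Derivation:
Op 1: note_on(78): voice 0 is free -> assigned | voices=[78 -]
Op 2: note_on(73): voice 1 is free -> assigned | voices=[78 73]
Op 3: note_on(88): all voices busy, STEAL voice 0 (pitch 78, oldest) -> assign | voices=[88 73]
Op 4: note_off(88): free voice 0 | voices=[- 73]
Op 5: note_off(73): free voice 1 | voices=[- -]
Op 6: note_on(77): voice 0 is free -> assigned | voices=[77 -]
Op 7: note_off(77): free voice 0 | voices=[- -]
Op 8: note_on(60): voice 0 is free -> assigned | voices=[60 -]
Op 9: note_off(60): free voice 0 | voices=[- -]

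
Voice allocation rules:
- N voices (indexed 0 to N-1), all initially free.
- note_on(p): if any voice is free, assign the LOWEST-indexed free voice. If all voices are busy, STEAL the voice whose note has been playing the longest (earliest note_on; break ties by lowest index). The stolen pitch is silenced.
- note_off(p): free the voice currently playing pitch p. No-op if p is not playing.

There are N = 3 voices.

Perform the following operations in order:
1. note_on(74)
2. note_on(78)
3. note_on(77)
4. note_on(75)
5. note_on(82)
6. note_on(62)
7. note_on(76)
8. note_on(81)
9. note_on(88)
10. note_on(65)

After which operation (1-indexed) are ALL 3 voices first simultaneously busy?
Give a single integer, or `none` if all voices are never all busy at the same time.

Op 1: note_on(74): voice 0 is free -> assigned | voices=[74 - -]
Op 2: note_on(78): voice 1 is free -> assigned | voices=[74 78 -]
Op 3: note_on(77): voice 2 is free -> assigned | voices=[74 78 77]
Op 4: note_on(75): all voices busy, STEAL voice 0 (pitch 74, oldest) -> assign | voices=[75 78 77]
Op 5: note_on(82): all voices busy, STEAL voice 1 (pitch 78, oldest) -> assign | voices=[75 82 77]
Op 6: note_on(62): all voices busy, STEAL voice 2 (pitch 77, oldest) -> assign | voices=[75 82 62]
Op 7: note_on(76): all voices busy, STEAL voice 0 (pitch 75, oldest) -> assign | voices=[76 82 62]
Op 8: note_on(81): all voices busy, STEAL voice 1 (pitch 82, oldest) -> assign | voices=[76 81 62]
Op 9: note_on(88): all voices busy, STEAL voice 2 (pitch 62, oldest) -> assign | voices=[76 81 88]
Op 10: note_on(65): all voices busy, STEAL voice 0 (pitch 76, oldest) -> assign | voices=[65 81 88]

Answer: 3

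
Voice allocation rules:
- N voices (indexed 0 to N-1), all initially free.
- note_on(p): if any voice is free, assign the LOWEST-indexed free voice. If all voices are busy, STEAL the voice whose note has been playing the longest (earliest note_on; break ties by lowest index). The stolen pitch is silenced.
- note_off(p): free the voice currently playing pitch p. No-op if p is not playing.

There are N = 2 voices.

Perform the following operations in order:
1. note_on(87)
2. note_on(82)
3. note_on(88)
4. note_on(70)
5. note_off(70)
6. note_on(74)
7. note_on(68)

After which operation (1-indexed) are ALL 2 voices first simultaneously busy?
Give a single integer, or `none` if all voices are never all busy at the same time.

Answer: 2

Derivation:
Op 1: note_on(87): voice 0 is free -> assigned | voices=[87 -]
Op 2: note_on(82): voice 1 is free -> assigned | voices=[87 82]
Op 3: note_on(88): all voices busy, STEAL voice 0 (pitch 87, oldest) -> assign | voices=[88 82]
Op 4: note_on(70): all voices busy, STEAL voice 1 (pitch 82, oldest) -> assign | voices=[88 70]
Op 5: note_off(70): free voice 1 | voices=[88 -]
Op 6: note_on(74): voice 1 is free -> assigned | voices=[88 74]
Op 7: note_on(68): all voices busy, STEAL voice 0 (pitch 88, oldest) -> assign | voices=[68 74]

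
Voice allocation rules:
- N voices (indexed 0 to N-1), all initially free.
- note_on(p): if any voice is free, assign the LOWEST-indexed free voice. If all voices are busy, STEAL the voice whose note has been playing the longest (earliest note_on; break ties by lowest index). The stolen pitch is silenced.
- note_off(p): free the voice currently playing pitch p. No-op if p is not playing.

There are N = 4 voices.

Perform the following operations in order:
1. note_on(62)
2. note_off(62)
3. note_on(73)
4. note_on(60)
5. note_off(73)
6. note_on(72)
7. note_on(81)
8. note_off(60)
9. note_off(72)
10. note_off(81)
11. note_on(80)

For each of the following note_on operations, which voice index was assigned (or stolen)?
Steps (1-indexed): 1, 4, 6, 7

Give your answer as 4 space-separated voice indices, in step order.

Answer: 0 1 0 2

Derivation:
Op 1: note_on(62): voice 0 is free -> assigned | voices=[62 - - -]
Op 2: note_off(62): free voice 0 | voices=[- - - -]
Op 3: note_on(73): voice 0 is free -> assigned | voices=[73 - - -]
Op 4: note_on(60): voice 1 is free -> assigned | voices=[73 60 - -]
Op 5: note_off(73): free voice 0 | voices=[- 60 - -]
Op 6: note_on(72): voice 0 is free -> assigned | voices=[72 60 - -]
Op 7: note_on(81): voice 2 is free -> assigned | voices=[72 60 81 -]
Op 8: note_off(60): free voice 1 | voices=[72 - 81 -]
Op 9: note_off(72): free voice 0 | voices=[- - 81 -]
Op 10: note_off(81): free voice 2 | voices=[- - - -]
Op 11: note_on(80): voice 0 is free -> assigned | voices=[80 - - -]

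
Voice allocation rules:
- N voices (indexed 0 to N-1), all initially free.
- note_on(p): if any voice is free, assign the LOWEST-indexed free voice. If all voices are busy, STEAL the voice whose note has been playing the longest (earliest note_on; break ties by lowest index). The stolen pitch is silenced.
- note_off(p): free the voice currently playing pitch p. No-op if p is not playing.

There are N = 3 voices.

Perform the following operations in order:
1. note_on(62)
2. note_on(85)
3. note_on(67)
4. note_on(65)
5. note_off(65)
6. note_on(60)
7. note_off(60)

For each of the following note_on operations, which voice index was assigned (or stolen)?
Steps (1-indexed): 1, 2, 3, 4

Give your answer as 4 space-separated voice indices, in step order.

Op 1: note_on(62): voice 0 is free -> assigned | voices=[62 - -]
Op 2: note_on(85): voice 1 is free -> assigned | voices=[62 85 -]
Op 3: note_on(67): voice 2 is free -> assigned | voices=[62 85 67]
Op 4: note_on(65): all voices busy, STEAL voice 0 (pitch 62, oldest) -> assign | voices=[65 85 67]
Op 5: note_off(65): free voice 0 | voices=[- 85 67]
Op 6: note_on(60): voice 0 is free -> assigned | voices=[60 85 67]
Op 7: note_off(60): free voice 0 | voices=[- 85 67]

Answer: 0 1 2 0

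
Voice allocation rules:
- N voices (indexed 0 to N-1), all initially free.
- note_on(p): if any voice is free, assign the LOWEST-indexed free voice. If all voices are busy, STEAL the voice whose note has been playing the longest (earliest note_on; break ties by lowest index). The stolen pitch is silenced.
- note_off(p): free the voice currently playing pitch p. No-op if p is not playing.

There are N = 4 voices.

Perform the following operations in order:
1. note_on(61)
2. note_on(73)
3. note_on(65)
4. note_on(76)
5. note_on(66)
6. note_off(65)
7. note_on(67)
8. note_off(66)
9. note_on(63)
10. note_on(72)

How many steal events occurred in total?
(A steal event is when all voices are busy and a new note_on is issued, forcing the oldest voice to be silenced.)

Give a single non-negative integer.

Answer: 2

Derivation:
Op 1: note_on(61): voice 0 is free -> assigned | voices=[61 - - -]
Op 2: note_on(73): voice 1 is free -> assigned | voices=[61 73 - -]
Op 3: note_on(65): voice 2 is free -> assigned | voices=[61 73 65 -]
Op 4: note_on(76): voice 3 is free -> assigned | voices=[61 73 65 76]
Op 5: note_on(66): all voices busy, STEAL voice 0 (pitch 61, oldest) -> assign | voices=[66 73 65 76]
Op 6: note_off(65): free voice 2 | voices=[66 73 - 76]
Op 7: note_on(67): voice 2 is free -> assigned | voices=[66 73 67 76]
Op 8: note_off(66): free voice 0 | voices=[- 73 67 76]
Op 9: note_on(63): voice 0 is free -> assigned | voices=[63 73 67 76]
Op 10: note_on(72): all voices busy, STEAL voice 1 (pitch 73, oldest) -> assign | voices=[63 72 67 76]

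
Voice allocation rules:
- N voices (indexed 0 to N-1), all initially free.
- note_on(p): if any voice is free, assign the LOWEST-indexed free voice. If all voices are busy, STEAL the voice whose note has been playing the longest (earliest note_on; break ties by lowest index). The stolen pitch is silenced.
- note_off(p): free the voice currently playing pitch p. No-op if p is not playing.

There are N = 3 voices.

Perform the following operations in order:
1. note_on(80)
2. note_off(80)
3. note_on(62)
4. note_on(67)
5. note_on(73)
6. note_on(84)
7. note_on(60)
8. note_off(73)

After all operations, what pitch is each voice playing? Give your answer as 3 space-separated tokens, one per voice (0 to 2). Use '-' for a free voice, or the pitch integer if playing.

Op 1: note_on(80): voice 0 is free -> assigned | voices=[80 - -]
Op 2: note_off(80): free voice 0 | voices=[- - -]
Op 3: note_on(62): voice 0 is free -> assigned | voices=[62 - -]
Op 4: note_on(67): voice 1 is free -> assigned | voices=[62 67 -]
Op 5: note_on(73): voice 2 is free -> assigned | voices=[62 67 73]
Op 6: note_on(84): all voices busy, STEAL voice 0 (pitch 62, oldest) -> assign | voices=[84 67 73]
Op 7: note_on(60): all voices busy, STEAL voice 1 (pitch 67, oldest) -> assign | voices=[84 60 73]
Op 8: note_off(73): free voice 2 | voices=[84 60 -]

Answer: 84 60 -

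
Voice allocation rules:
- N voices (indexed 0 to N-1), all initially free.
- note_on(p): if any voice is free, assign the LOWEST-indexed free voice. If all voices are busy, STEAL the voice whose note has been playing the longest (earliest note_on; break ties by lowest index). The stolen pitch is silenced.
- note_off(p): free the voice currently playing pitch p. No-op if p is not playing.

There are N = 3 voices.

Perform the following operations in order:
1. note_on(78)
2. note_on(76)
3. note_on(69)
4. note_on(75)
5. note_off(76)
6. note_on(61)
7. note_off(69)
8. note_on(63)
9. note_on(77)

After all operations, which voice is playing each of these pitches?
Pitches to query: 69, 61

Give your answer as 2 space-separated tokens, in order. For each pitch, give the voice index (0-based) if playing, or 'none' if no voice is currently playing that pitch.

Op 1: note_on(78): voice 0 is free -> assigned | voices=[78 - -]
Op 2: note_on(76): voice 1 is free -> assigned | voices=[78 76 -]
Op 3: note_on(69): voice 2 is free -> assigned | voices=[78 76 69]
Op 4: note_on(75): all voices busy, STEAL voice 0 (pitch 78, oldest) -> assign | voices=[75 76 69]
Op 5: note_off(76): free voice 1 | voices=[75 - 69]
Op 6: note_on(61): voice 1 is free -> assigned | voices=[75 61 69]
Op 7: note_off(69): free voice 2 | voices=[75 61 -]
Op 8: note_on(63): voice 2 is free -> assigned | voices=[75 61 63]
Op 9: note_on(77): all voices busy, STEAL voice 0 (pitch 75, oldest) -> assign | voices=[77 61 63]

Answer: none 1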